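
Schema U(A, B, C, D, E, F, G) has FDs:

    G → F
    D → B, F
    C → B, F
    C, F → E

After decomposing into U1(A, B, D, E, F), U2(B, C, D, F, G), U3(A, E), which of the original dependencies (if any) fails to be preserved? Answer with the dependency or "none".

C, F → E

Check C, F → E: no single fragment contains all of {C, E, F}, and the restricted closure of {C, F} across the fragments never reaches {E}.
G → F is preserved.
D → B, F is preserved.
C → B, F is preserved.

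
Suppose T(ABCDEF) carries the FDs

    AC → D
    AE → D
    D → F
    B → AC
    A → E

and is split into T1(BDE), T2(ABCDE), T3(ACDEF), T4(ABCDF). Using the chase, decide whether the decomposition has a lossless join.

Yes

Chase test. Columns are ABCDEF; row i has aⱼ where attribute j ∈ Ti, else bᵢⱼ.
Initial tableau (one row per fragment):
  row 1: b11 a2 b13 a4 a5 b16
  row 2: a1 a2 a3 a4 a5 b26
  row 3: a1 b32 a3 a4 a5 a6
  row 4: a1 a2 a3 a4 b45 a6
Rows 1 and 2 agree on D; apply D→F and equate their F entries.
Rows 1 and 3 agree on D; apply D→F and equate their F entries.
Rows 1 and 2 agree on B; apply B→AC and equate their AC entries.
Rows 1 and 4 agree on A; apply A→E and equate their E entries.
Row 1 is now all distinguished symbols — the join is lossless.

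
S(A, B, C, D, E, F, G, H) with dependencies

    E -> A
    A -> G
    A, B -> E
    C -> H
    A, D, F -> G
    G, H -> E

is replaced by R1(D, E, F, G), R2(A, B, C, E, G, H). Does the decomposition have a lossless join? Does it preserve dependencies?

lossy but dependency-preserving

Lossless test: (E, G)⁺ = {A, E, G}, which is a superkey of neither fragment — lossy.
Dependency preservation: A, D, F → G is not contained in any single fragment, but the restricted closure of its left-hand side across the fragments still reaches the right-hand side; the remaining FDs each lie inside some fragment. All dependencies are preserved.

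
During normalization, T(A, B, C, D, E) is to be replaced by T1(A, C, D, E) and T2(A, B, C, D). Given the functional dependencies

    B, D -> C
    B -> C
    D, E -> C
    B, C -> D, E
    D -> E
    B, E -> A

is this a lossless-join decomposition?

Yes

Common attributes: T1 ∩ T2 = {A, C, D}.
Closure of {A, C, D}: D → E applies, adding E. So (A, C, D)⁺ = {A, C, D, E}.
This closure contains every attribute of T1, so T1 ∩ T2 → T1. The join is lossless.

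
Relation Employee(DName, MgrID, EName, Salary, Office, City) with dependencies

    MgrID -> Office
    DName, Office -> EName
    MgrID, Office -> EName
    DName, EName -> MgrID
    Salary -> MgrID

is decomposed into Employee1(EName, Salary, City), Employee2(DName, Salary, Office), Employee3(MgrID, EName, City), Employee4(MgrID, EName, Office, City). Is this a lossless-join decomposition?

Chase test. Columns are DName, MgrID, EName, Salary, Office, City; row i has aⱼ where attribute j ∈ Employeei, else bᵢⱼ.
Initial tableau (one row per fragment):
  row 1: b11 b12 a3 a4 b15 a6
  row 2: a1 b22 b23 a4 a5 b26
  row 3: b31 a2 a3 b34 b35 a6
  row 4: b41 a2 a3 b44 a5 a6
Rows 3 and 4 agree on MgrID; apply MgrID→Office and equate their Office entries.
Rows 1 and 2 agree on Salary; apply Salary→MgrID and equate their MgrID entries.
Rows 1 and 2 agree on MgrID; apply MgrID→Office and equate their Office entries.
Rows 1 and 2 agree on MgrID, Office; apply MgrID, Office→EName and equate their EName entries.
No row becomes fully distinguished — the join is lossy.

No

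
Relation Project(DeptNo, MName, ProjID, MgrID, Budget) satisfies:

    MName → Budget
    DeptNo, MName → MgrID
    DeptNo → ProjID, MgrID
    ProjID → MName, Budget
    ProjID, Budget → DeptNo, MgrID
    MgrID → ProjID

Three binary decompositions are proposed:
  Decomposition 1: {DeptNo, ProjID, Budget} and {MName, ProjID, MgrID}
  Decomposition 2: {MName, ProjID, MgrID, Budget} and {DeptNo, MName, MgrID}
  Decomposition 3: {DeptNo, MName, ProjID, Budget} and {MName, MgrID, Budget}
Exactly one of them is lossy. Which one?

Decomposition 1: common = {ProjID}, closure = {DeptNo, MName, ProjID, MgrID, Budget} → lossless.
Decomposition 2: common = {MName, MgrID}, closure = {DeptNo, MName, ProjID, MgrID, Budget} → lossless.
Decomposition 3: common = {MName, Budget}, closure = {MName, Budget} → lossy.

Decomposition 3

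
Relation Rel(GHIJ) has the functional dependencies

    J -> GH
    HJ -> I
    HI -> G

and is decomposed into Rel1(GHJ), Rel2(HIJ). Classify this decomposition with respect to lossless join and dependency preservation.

Lossless test: (HJ)⁺ = {GHIJ}, which contains all of one fragment — lossless.
Dependency preservation: the restricted closure of {HI} across the fragments never reaches {G}, so HI → G cannot be enforced without a join — not preserved.

lossless but not dependency-preserving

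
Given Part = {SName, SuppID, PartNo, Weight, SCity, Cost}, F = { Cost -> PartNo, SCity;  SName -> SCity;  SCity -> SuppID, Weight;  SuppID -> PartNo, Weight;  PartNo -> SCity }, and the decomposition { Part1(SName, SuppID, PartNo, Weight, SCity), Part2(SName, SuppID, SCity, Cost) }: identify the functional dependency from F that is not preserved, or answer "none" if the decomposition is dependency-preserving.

Cost → PartNo, SCity: restricted closure across fragments reaches PartNo, SCity.
SName → SCity lies within Part1.
SCity → SuppID, Weight lies within Part1.
SuppID → PartNo, Weight lies within Part1.
PartNo → SCity lies within Part1.
Every dependency is enforceable on the fragments, so the decomposition is dependency-preserving.

none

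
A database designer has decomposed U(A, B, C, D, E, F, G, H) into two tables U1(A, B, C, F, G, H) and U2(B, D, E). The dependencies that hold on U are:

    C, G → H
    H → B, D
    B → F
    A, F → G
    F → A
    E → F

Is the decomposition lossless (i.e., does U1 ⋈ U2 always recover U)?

Common attributes: U1 ∩ U2 = {B}.
Closure of {B}: B → F applies, adding F; F → A applies, adding A; A, F → G applies, adding G. So (B)⁺ = {A, B, F, G}.
The closure contains neither all of U1 = {A, B, C, F, G, H} nor all of U2 = {B, D, E}, so the common attributes are not a superkey of either fragment. The join is lossy.

No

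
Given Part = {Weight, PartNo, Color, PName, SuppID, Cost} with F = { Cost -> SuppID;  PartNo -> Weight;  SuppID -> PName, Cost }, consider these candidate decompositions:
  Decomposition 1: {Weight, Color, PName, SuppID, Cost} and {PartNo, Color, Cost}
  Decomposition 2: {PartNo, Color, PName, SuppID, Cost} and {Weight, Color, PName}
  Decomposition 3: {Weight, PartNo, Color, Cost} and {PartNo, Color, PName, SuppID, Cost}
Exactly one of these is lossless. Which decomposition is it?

Decomposition 3

Decomposition 1: common = {Color, Cost}, closure = {Color, PName, SuppID, Cost} → lossy.
Decomposition 2: common = {Color, PName}, closure = {Color, PName} → lossy.
Decomposition 3: common = {PartNo, Color, Cost}, closure = {Weight, PartNo, Color, PName, SuppID, Cost} → lossless.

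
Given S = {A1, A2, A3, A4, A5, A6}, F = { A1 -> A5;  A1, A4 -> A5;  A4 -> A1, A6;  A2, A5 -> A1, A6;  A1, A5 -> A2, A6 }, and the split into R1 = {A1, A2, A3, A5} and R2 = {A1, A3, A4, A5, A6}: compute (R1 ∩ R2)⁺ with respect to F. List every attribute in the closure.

R1 ∩ R2 = {A1, A3, A5}.
A1, A5 → A2, A6 applies, adding A2, A6
Closure: {A1, A2, A3, A5, A6}.

A1, A2, A3, A5, A6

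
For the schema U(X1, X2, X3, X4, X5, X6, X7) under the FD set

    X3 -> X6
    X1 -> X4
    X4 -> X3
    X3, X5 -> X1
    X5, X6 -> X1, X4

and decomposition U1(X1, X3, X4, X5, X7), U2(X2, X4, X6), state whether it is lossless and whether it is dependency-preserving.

Lossless test: (X4)⁺ = {X3, X4, X6}, which is a superkey of neither fragment — lossy.
Dependency preservation: the restricted closure of {X3} across the fragments never reaches {X6}, so X3 → X6 cannot be enforced without a join — not preserved.

lossy and not dependency-preserving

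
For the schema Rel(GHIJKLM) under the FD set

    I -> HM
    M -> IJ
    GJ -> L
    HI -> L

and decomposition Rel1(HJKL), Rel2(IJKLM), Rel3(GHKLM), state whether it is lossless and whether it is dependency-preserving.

lossless but not dependency-preserving

Lossless test (chase): Rows 2 and 3 agree on M; apply M→IJ and equate their IJ entries. Rows 2 and 3 agree on I; apply I→HM and equate their HM entries. Row 3 is now all distinguished symbols — the join is lossless.
Dependency preservation: the restricted closure of {GJ} across the fragments never reaches {L}, so GJ → L cannot be enforced without a join — not preserved.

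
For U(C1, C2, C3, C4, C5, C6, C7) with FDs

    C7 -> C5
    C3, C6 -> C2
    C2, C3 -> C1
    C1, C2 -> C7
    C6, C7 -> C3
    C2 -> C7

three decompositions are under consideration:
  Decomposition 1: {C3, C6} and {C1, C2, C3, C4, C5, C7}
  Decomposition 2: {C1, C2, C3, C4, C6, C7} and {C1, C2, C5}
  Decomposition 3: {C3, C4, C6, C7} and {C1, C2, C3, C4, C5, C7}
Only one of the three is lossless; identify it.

Decomposition 1: common = {C3}, closure = {C3} → lossy.
Decomposition 2: common = {C1, C2}, closure = {C1, C2, C5, C7} → lossless.
Decomposition 3: common = {C3, C4, C7}, closure = {C3, C4, C5, C7} → lossy.

Decomposition 2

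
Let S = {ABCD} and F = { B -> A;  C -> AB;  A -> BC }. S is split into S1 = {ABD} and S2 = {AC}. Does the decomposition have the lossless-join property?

Common attributes: S1 ∩ S2 = {A}.
Closure of {A}: A → BC applies, adding BC. So (A)⁺ = {ABC}.
This closure contains every attribute of S2, so S1 ∩ S2 → S2. The join is lossless.

Yes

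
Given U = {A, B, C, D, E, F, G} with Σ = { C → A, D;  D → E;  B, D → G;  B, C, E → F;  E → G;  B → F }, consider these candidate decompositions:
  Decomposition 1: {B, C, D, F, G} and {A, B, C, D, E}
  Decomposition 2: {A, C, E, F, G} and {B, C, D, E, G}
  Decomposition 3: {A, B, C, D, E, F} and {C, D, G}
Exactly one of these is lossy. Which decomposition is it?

Decomposition 1: common = {B, C, D}, closure = {A, B, C, D, E, F, G} → lossless.
Decomposition 2: common = {C, E, G}, closure = {A, C, D, E, G} → lossy.
Decomposition 3: common = {C, D}, closure = {A, C, D, E, G} → lossless.

Decomposition 2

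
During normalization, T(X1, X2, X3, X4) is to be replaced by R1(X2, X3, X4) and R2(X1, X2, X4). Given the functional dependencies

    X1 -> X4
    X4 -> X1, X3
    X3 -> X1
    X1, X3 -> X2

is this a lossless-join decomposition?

Common attributes: R1 ∩ R2 = {X2, X4}.
Closure of {X2, X4}: X4 → X1, X3 applies, adding X1, X3. So (X2, X4)⁺ = {X1, X2, X3, X4}.
This closure contains every attribute of R1, so R1 ∩ R2 → R1. The join is lossless.

Yes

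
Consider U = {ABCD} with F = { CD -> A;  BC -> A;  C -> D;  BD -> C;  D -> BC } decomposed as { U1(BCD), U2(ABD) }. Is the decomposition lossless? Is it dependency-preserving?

Lossless test: (BD)⁺ = {ABCD}, which contains all of one fragment — lossless.
Dependency preservation: CD → A; BC → A are not contained in any single fragment, but the restricted closure of each left-hand side across the fragments still reaches the right-hand side; the remaining FDs each lie inside some fragment. All dependencies are preserved.

lossless and dependency-preserving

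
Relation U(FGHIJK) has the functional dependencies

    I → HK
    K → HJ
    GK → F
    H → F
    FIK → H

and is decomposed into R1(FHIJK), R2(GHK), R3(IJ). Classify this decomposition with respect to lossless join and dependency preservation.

Lossless test (chase): Rows 1 and 3 agree on I; apply I→HK and equate their HK entries. Rows 1 and 2 agree on K; apply K→HJ and equate their HJ entries. Rows 1 and 2 agree on H; apply H→F and equate their F entries. Rows 1 and 3 agree on H; apply H→F and equate their F entries. No row becomes fully distinguished — the join is lossy.
Dependency preservation: GK → F is not contained in any single fragment, but the restricted closure of its left-hand side across the fragments still reaches the right-hand side; the remaining FDs each lie inside some fragment. All dependencies are preserved.

lossy but dependency-preserving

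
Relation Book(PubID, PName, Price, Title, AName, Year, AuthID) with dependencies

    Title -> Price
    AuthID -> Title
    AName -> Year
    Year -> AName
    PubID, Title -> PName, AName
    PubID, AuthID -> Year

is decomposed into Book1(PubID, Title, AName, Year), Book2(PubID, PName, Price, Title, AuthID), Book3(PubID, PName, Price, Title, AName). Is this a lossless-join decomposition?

Chase test. Columns are PubID, PName, Price, Title, AName, Year, AuthID; row i has aⱼ where attribute j ∈ Booki, else bᵢⱼ.
Initial tableau (one row per fragment):
  row 1: a1 b12 b13 a4 a5 a6 b17
  row 2: a1 a2 a3 a4 b25 b26 a7
  row 3: a1 a2 a3 a4 a5 b36 b37
Rows 1 and 2 agree on Title; apply Title→Price and equate their Price entries.
Rows 1 and 3 agree on AName; apply AName→Year and equate their Year entries.
Rows 1 and 2 agree on PubID, Title; apply PubID, Title→PName, AName and equate their PName, AName entries.
Rows 1 and 2 agree on AName; apply AName→Year and equate their Year entries.
Row 2 is now all distinguished symbols — the join is lossless.

Yes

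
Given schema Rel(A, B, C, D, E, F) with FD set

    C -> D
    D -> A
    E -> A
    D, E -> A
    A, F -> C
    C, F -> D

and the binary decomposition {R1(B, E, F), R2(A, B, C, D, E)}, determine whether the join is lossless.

No

Common attributes: R1 ∩ R2 = {B, E}.
Closure of {B, E}: E → A applies, adding A. So (B, E)⁺ = {A, B, E}.
The closure contains neither all of R1 = {B, E, F} nor all of R2 = {A, B, C, D, E}, so the common attributes are not a superkey of either fragment. The join is lossy.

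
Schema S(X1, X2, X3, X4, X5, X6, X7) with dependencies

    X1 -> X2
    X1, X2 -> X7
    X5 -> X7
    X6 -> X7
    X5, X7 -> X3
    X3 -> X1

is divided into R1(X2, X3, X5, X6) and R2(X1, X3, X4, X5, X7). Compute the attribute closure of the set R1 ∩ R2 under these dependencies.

X1, X2, X3, X5, X7

R1 ∩ R2 = {X3, X5}.
X5 → X7 applies, adding X7
X3 → X1 applies, adding X1
X1 → X2 applies, adding X2
Closure: {X1, X2, X3, X5, X7}.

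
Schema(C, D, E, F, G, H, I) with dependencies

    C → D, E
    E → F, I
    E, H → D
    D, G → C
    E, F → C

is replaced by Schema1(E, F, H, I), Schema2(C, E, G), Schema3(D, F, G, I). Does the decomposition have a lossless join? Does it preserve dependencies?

Lossless test (chase): Rows 1 and 2 agree on E; apply E→F, I and equate their F, I entries. Rows 1 and 2 agree on E, F; apply E, F→C and equate their C entries. Rows 1 and 2 agree on C; apply C→D, E and equate their D, E entries. No row becomes fully distinguished — the join is lossy.
Dependency preservation: the restricted closure of {C} across the fragments never reaches {D, E}, so C → D, E cannot be enforced without a join — not preserved.

lossy and not dependency-preserving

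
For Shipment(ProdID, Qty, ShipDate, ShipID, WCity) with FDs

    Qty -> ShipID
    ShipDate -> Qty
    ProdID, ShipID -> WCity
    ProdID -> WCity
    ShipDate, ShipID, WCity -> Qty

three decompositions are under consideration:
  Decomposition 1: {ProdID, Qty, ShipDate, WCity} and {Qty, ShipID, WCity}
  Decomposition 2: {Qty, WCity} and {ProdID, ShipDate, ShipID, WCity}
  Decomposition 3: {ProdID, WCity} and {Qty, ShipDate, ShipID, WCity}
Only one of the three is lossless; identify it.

Decomposition 1

Decomposition 1: common = {Qty, WCity}, closure = {Qty, ShipID, WCity} → lossless.
Decomposition 2: common = {WCity}, closure = {WCity} → lossy.
Decomposition 3: common = {WCity}, closure = {WCity} → lossy.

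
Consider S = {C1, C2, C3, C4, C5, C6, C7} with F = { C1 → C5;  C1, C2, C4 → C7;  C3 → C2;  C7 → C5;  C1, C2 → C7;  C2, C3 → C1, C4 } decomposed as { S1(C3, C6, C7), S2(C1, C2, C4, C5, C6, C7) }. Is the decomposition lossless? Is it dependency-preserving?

lossy and not dependency-preserving

Lossless test: (C6, C7)⁺ = {C5, C6, C7}, which is a superkey of neither fragment — lossy.
Dependency preservation: the restricted closure of {C3} across the fragments never reaches {C2}, so C3 → C2 cannot be enforced without a join — not preserved.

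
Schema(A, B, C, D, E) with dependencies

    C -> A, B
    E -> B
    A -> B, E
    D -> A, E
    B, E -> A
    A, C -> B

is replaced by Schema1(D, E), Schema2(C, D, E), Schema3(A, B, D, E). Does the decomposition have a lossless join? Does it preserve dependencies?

lossless and dependency-preserving

Lossless test (chase): Rows 1 and 2 agree on E; apply E→B and equate their B entries. Rows 1 and 3 agree on E; apply E→B and equate their B entries. Rows 1 and 2 agree on D; apply D→A, E and equate their A, E entries. Rows 1 and 3 agree on D; apply D→A, E and equate their A, E entries. Row 2 is now all distinguished symbols — the join is lossless.
Dependency preservation: C → A, B; A, C → B are not contained in any single fragment, but the restricted closure of each left-hand side across the fragments still reaches the right-hand side; the remaining FDs each lie inside some fragment. All dependencies are preserved.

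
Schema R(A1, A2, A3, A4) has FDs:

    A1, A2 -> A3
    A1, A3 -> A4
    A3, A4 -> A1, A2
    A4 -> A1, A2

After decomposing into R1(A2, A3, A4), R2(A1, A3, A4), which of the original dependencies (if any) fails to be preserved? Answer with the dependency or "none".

A1, A2 -> A3

Check A1, A2 → A3: no single fragment contains all of {A1, A2, A3}, and the restricted closure of {A1, A2} across the fragments never reaches {A3}.
A1, A3 → A4 is preserved.
A3, A4 → A1, A2 is preserved.
A4 → A1, A2 is preserved.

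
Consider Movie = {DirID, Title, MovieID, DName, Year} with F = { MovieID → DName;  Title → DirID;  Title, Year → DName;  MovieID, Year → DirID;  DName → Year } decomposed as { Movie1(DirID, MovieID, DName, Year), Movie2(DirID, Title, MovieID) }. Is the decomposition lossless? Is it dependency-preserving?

lossless but not dependency-preserving

Lossless test: (DirID, MovieID)⁺ = {DirID, MovieID, DName, Year}, which contains all of one fragment — lossless.
Dependency preservation: the restricted closure of {Title, Year} across the fragments never reaches {DName}, so Title, Year → DName cannot be enforced without a join — not preserved.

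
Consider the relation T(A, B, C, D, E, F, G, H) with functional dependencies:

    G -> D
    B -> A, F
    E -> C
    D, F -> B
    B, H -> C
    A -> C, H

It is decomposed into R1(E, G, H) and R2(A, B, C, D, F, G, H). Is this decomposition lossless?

Common attributes: R1 ∩ R2 = {G, H}.
Closure of {G, H}: G → D applies, adding D. So (G, H)⁺ = {D, G, H}.
The closure contains neither all of R1 = {E, G, H} nor all of R2 = {A, B, C, D, F, G, H}, so the common attributes are not a superkey of either fragment. The join is lossy.

No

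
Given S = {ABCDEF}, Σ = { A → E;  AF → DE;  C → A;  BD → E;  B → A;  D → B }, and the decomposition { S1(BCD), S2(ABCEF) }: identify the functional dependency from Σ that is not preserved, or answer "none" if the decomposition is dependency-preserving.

AF → DE

Check AF → DE: no single fragment contains all of {ADEF}, and the restricted closure of {AF} across the fragments never reaches {DE}.
A → E is preserved.
C → A is preserved.
BD → E is preserved.
B → A is preserved.
D → B is preserved.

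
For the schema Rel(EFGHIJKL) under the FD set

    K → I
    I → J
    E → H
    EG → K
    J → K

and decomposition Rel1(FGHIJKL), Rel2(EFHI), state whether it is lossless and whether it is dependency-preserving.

Lossless test: (FHI)⁺ = {FHIJK}, which is a superkey of neither fragment — lossy.
Dependency preservation: the restricted closure of {EG} across the fragments never reaches {K}, so EG → K cannot be enforced without a join — not preserved.

lossy and not dependency-preserving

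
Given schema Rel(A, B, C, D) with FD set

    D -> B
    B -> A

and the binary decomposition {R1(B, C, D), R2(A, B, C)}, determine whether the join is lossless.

Common attributes: R1 ∩ R2 = {B, C}.
Closure of {B, C}: B → A applies, adding A. So (B, C)⁺ = {A, B, C}.
This closure contains every attribute of R2, so R1 ∩ R2 → R2. The join is lossless.

Yes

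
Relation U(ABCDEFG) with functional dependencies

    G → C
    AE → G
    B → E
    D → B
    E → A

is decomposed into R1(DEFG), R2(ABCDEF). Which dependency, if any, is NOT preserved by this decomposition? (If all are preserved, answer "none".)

Check G → C: no single fragment contains all of {CG}, and the restricted closure of {G} across the fragments never reaches {C}.
AE → G is preserved.
B → E is preserved.
D → B is preserved.
E → A is preserved.

G → C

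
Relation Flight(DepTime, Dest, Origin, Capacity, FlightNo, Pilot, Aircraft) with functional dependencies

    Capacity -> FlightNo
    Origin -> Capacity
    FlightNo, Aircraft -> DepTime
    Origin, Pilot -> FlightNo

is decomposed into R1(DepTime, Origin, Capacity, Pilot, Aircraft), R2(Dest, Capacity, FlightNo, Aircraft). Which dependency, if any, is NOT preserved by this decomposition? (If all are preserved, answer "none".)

Check FlightNo, Aircraft → DepTime: no single fragment contains all of {DepTime, FlightNo, Aircraft}, and the restricted closure of {FlightNo, Aircraft} across the fragments never reaches {DepTime}.
Capacity → FlightNo is preserved.
Origin → Capacity is preserved.
Origin, Pilot → FlightNo is preserved.

FlightNo, Aircraft -> DepTime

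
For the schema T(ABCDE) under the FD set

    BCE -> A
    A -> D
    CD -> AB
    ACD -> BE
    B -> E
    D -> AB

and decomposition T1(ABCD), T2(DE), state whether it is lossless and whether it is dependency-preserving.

lossless but not dependency-preserving

Lossless test: (D)⁺ = {ABDE}, which contains all of one fragment — lossless.
Dependency preservation: the restricted closure of {B} across the fragments never reaches {E}, so B → E cannot be enforced without a join — not preserved.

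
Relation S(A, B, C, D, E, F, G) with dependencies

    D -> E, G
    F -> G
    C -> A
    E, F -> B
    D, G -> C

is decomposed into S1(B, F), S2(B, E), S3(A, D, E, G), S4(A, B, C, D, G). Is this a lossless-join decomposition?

Chase test. Columns are A, B, C, D, E, F, G; row i has aⱼ where attribute j ∈ Si, else bᵢⱼ.
Initial tableau (one row per fragment):
  row 1: b11 a2 b13 b14 b15 a6 b17
  row 2: b21 a2 b23 b24 a5 b26 b27
  row 3: a1 b32 b33 a4 a5 b36 a7
  row 4: a1 a2 a3 a4 b45 b46 a7
Rows 3 and 4 agree on D; apply D→E, G and equate their E, G entries.
Rows 3 and 4 agree on D, G; apply D, G→C and equate their C entries.
No row becomes fully distinguished — the join is lossy.

No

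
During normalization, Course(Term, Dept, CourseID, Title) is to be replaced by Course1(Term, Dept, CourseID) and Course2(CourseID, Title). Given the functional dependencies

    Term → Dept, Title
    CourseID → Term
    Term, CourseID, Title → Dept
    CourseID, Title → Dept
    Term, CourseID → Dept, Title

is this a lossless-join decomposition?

Yes

Common attributes: Course1 ∩ Course2 = {CourseID}.
Closure of {CourseID}: CourseID → Term applies, adding Term; Term, CourseID → Dept, Title applies, adding Dept, Title. So (CourseID)⁺ = {Term, Dept, CourseID, Title}.
This closure contains every attribute of Course1, so Course1 ∩ Course2 → Course1. The join is lossless.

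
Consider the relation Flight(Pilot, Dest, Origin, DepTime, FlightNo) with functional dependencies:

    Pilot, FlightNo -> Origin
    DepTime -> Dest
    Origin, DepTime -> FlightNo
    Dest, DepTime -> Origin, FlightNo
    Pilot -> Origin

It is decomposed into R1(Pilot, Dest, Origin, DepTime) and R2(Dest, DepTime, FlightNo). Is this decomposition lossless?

Common attributes: R1 ∩ R2 = {Dest, DepTime}.
Closure of {Dest, DepTime}: Dest, DepTime → Origin, FlightNo applies, adding Origin, FlightNo. So (Dest, DepTime)⁺ = {Dest, Origin, DepTime, FlightNo}.
This closure contains every attribute of R2, so R1 ∩ R2 → R2. The join is lossless.

Yes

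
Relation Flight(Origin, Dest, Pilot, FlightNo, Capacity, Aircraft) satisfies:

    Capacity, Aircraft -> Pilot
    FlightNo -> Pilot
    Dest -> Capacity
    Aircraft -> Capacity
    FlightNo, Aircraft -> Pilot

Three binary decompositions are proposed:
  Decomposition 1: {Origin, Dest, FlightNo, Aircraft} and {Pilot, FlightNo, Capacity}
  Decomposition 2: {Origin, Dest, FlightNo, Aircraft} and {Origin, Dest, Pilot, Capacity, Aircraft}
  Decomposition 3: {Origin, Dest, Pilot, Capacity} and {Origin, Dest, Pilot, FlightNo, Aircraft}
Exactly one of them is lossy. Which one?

Decomposition 1

Decomposition 1: common = {FlightNo}, closure = {Pilot, FlightNo} → lossy.
Decomposition 2: common = {Origin, Dest, Aircraft}, closure = {Origin, Dest, Pilot, Capacity, Aircraft} → lossless.
Decomposition 3: common = {Origin, Dest, Pilot}, closure = {Origin, Dest, Pilot, Capacity} → lossless.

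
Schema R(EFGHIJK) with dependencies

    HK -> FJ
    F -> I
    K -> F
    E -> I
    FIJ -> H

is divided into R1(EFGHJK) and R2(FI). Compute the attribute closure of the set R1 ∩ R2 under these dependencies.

FI

R1 ∩ R2 = {F}.
F → I applies, adding I
Closure: {FI}.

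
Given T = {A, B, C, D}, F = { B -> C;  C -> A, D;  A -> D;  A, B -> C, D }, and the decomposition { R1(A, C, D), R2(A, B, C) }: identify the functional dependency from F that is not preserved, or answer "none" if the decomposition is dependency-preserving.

none

B → C lies within R2.
C → A, D lies within R1.
A → D lies within R1.
A, B → C, D: restricted closure across fragments reaches C, D.
Every dependency is enforceable on the fragments, so the decomposition is dependency-preserving.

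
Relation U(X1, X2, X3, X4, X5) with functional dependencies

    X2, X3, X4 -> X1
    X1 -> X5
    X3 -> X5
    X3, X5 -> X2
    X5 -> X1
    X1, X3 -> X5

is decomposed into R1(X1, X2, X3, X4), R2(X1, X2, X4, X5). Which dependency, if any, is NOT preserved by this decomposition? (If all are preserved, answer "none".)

X2, X3, X4 → X1 lies within R1.
X1 → X5 lies within R2.
X3 → X5: restricted closure across fragments reaches X5.
X3, X5 → X2: restricted closure across fragments reaches X2.
X5 → X1 lies within R2.
X1, X3 → X5: restricted closure across fragments reaches X5.
Every dependency is enforceable on the fragments, so the decomposition is dependency-preserving.

none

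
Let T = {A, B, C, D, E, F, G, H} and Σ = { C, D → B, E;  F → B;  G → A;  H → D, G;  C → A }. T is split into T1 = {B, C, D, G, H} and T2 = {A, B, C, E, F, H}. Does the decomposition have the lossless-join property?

Common attributes: T1 ∩ T2 = {B, C, H}.
Closure of {B, C, H}: H → D, G applies, adding D, G; C → A applies, adding A; C, D → B, E applies, adding E. So (B, C, H)⁺ = {A, B, C, D, E, G, H}.
This closure contains every attribute of T1, so T1 ∩ T2 → T1. The join is lossless.

Yes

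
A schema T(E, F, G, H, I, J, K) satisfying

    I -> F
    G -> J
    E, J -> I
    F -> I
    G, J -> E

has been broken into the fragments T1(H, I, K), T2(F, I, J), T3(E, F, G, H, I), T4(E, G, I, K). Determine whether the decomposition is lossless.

No

Chase test. Columns are E, F, G, H, I, J, K; row i has aⱼ where attribute j ∈ Ti, else bᵢⱼ.
Initial tableau (one row per fragment):
  row 1: b11 b12 b13 a4 a5 b16 a7
  row 2: b21 a2 b23 b24 a5 a6 b27
  row 3: a1 a2 a3 a4 a5 b36 b37
  row 4: a1 b42 a3 b44 a5 b46 a7
Rows 1 and 2 agree on I; apply I→F and equate their F entries.
Rows 1 and 4 agree on I; apply I→F and equate their F entries.
Rows 3 and 4 agree on G; apply G→J and equate their J entries.
No row becomes fully distinguished — the join is lossy.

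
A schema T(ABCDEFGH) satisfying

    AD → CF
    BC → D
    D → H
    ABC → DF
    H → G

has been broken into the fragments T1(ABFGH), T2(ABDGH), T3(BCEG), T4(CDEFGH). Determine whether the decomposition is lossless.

No

Chase test. Columns are ABCDEFGH; row i has aⱼ where attribute j ∈ Ti, else bᵢⱼ.
Initial tableau (one row per fragment):
  row 1: a1 a2 b13 b14 b15 a6 a7 a8
  row 2: a1 a2 b23 a4 b25 b26 a7 a8
  row 3: b31 a2 a3 b34 a5 b36 a7 b38
  row 4: b41 b42 a3 a4 a5 a6 a7 a8
No row becomes fully distinguished — the join is lossy.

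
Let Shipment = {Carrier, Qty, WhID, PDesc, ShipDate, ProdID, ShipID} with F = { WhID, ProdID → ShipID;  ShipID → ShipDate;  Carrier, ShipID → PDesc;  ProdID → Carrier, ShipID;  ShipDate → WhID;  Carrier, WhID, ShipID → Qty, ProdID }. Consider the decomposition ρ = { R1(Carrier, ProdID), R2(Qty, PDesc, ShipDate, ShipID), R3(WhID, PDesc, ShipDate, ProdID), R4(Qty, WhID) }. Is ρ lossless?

Chase test. Columns are Carrier, Qty, WhID, PDesc, ShipDate, ProdID, ShipID; row i has aⱼ where attribute j ∈ Ri, else bᵢⱼ.
Initial tableau (one row per fragment):
  row 1: a1 b12 b13 b14 b15 a6 b17
  row 2: b21 a2 b23 a4 a5 b26 a7
  row 3: b31 b32 a3 a4 a5 a6 b37
  row 4: b41 a2 a3 b44 b45 b46 b47
Rows 1 and 3 agree on ProdID; apply ProdID→Carrier, ShipID and equate their Carrier, ShipID entries.
Rows 2 and 3 agree on ShipDate; apply ShipDate→WhID and equate their WhID entries.
Rows 1 and 3 agree on ShipID; apply ShipID→ShipDate and equate their ShipDate entries.
Rows 1 and 3 agree on Carrier, ShipID; apply Carrier, ShipID→PDesc and equate their PDesc entries.
Rows 1 and 2 agree on ShipDate; apply ShipDate→WhID and equate their WhID entries.
Rows 1 and 3 agree on Carrier, WhID, ShipID; apply Carrier, WhID, ShipID→Qty, ProdID and equate their Qty, ProdID entries.
No row becomes fully distinguished — the join is lossy.

No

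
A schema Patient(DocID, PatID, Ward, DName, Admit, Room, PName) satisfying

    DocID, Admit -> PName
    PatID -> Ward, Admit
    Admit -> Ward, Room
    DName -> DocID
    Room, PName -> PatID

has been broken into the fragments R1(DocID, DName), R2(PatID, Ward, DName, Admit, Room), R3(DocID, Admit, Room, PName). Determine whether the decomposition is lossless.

Yes

Chase test. Columns are DocID, PatID, Ward, DName, Admit, Room, PName; row i has aⱼ where attribute j ∈ Ri, else bᵢⱼ.
Initial tableau (one row per fragment):
  row 1: a1 b12 b13 a4 b15 b16 b17
  row 2: b21 a2 a3 a4 a5 a6 b27
  row 3: a1 b32 b33 b34 a5 a6 a7
Rows 2 and 3 agree on Admit; apply Admit→Ward, Room and equate their Ward, Room entries.
Rows 1 and 2 agree on DName; apply DName→DocID and equate their DocID entries.
Rows 2 and 3 agree on DocID, Admit; apply DocID, Admit→PName and equate their PName entries.
Rows 2 and 3 agree on Room, PName; apply Room, PName→PatID and equate their PatID entries.
Row 2 is now all distinguished symbols — the join is lossless.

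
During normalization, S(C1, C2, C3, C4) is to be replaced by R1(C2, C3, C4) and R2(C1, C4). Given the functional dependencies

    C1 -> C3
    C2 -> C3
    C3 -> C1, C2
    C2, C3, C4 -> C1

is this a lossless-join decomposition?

No

Common attributes: R1 ∩ R2 = {C4}.
No dependency enlarges {C4}, so (C4)⁺ = {C4}.
The closure contains neither all of R1 = {C2, C3, C4} nor all of R2 = {C1, C4}, so the common attributes are not a superkey of either fragment. The join is lossy.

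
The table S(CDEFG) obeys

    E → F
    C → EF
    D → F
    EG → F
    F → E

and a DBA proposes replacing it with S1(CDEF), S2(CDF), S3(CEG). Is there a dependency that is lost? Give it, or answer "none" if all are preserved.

E → F lies within S1.
C → EF lies within S1.
D → F lies within S1.
EG → F: restricted closure across fragments reaches F.
F → E lies within S1.
Every dependency is enforceable on the fragments, so the decomposition is dependency-preserving.

none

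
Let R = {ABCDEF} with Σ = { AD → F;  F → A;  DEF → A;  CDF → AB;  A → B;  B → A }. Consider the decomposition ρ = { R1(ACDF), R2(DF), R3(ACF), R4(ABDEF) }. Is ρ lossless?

No

Chase test. Columns are ABCDEF; row i has aⱼ where attribute j ∈ Ri, else bᵢⱼ.
Initial tableau (one row per fragment):
  row 1: a1 b12 a3 a4 b15 a6
  row 2: b21 b22 b23 a4 b25 a6
  row 3: a1 b32 a3 b34 b35 a6
  row 4: a1 a2 b43 a4 a5 a6
Rows 1 and 2 agree on F; apply F→A and equate their A entries.
Rows 1 and 2 agree on A; apply A→B and equate their B entries.
Rows 1 and 3 agree on A; apply A→B and equate their B entries.
Rows 1 and 4 agree on A; apply A→B and equate their B entries.
No row becomes fully distinguished — the join is lossy.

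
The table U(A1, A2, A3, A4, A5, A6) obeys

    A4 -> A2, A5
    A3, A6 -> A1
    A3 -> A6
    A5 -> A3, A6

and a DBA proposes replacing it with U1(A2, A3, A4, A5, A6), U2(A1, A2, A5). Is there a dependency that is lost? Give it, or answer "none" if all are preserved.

A3, A6 -> A1

Check A3, A6 → A1: no single fragment contains all of {A1, A3, A6}, and the restricted closure of {A3, A6} across the fragments never reaches {A1}.
A4 → A2, A5 is preserved.
A3 → A6 is preserved.
A5 → A3, A6 is preserved.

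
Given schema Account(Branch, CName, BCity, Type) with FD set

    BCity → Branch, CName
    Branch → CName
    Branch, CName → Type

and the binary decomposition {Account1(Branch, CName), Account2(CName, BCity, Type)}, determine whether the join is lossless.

No

Common attributes: Account1 ∩ Account2 = {CName}.
No dependency enlarges {CName}, so (CName)⁺ = {CName}.
The closure contains neither all of Account1 = {Branch, CName} nor all of Account2 = {CName, BCity, Type}, so the common attributes are not a superkey of either fragment. The join is lossy.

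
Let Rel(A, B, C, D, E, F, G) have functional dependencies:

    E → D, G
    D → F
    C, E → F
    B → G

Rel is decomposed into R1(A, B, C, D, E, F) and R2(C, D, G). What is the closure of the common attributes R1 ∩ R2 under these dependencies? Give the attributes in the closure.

R1 ∩ R2 = {C, D}.
D → F applies, adding F
Closure: {C, D, F}.

C, D, F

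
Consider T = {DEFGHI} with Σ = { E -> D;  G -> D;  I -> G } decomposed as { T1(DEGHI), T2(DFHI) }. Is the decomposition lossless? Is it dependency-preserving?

Lossless test: (DHI)⁺ = {DGHI}, which is a superkey of neither fragment — lossy.
Dependency preservation: every FD's attributes lie within a single fragment, so each can be enforced locally — preserved.

lossy but dependency-preserving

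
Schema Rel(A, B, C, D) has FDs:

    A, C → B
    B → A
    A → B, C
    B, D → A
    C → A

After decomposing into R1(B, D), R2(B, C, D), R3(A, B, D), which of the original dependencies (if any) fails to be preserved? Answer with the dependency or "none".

A, C → B: restricted closure across fragments reaches B.
B → A lies within R3.
A → B, C: restricted closure across fragments reaches B, C.
B, D → A lies within R3.
C → A: restricted closure across fragments reaches A.
Every dependency is enforceable on the fragments, so the decomposition is dependency-preserving.

none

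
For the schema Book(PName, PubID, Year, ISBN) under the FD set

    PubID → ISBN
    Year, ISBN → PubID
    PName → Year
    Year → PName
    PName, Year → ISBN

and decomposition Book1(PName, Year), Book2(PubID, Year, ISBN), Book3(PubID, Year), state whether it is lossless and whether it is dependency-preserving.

Lossless test (chase): Rows 2 and 3 agree on PubID; apply PubID→ISBN and equate their ISBN entries. Rows 1 and 2 agree on Year; apply Year→PName and equate their PName entries. Rows 1 and 3 agree on Year; apply Year→PName and equate their PName entries. Rows 1 and 2 agree on PName, Year; apply PName, Year→ISBN and equate their ISBN entries. Rows 1 and 2 agree on Year, ISBN; apply Year, ISBN→PubID and equate their PubID entries. Row 1 is now all distinguished symbols — the join is lossless.
Dependency preservation: PName, Year → ISBN is not contained in any single fragment, but the restricted closure of its left-hand side across the fragments still reaches the right-hand side; the remaining FDs each lie inside some fragment. All dependencies are preserved.

lossless and dependency-preserving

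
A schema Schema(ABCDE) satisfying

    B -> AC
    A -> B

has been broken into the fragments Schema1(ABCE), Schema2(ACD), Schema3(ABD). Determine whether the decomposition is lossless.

No

Chase test. Columns are ABCDE; row i has aⱼ where attribute j ∈ Schemai, else bᵢⱼ.
Initial tableau (one row per fragment):
  row 1: a1 a2 a3 b14 a5
  row 2: a1 b22 a3 a4 b25
  row 3: a1 a2 b33 a4 b35
Rows 1 and 3 agree on B; apply B→AC and equate their AC entries.
Rows 1 and 2 agree on A; apply A→B and equate their B entries.
No row becomes fully distinguished — the join is lossy.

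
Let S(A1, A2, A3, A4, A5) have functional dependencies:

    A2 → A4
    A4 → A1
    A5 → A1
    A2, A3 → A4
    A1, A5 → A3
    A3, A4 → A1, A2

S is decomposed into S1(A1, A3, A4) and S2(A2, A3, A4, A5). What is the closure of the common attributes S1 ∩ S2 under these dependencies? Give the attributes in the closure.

A1, A2, A3, A4

S1 ∩ S2 = {A3, A4}.
A4 → A1 applies, adding A1
A3, A4 → A1, A2 applies, adding A2
Closure: {A1, A2, A3, A4}.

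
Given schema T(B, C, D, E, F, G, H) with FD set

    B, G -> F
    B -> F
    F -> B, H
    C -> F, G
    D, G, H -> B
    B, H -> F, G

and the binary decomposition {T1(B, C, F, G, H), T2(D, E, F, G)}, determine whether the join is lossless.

No

Common attributes: T1 ∩ T2 = {F, G}.
Closure of {F, G}: F → B, H applies, adding B, H. So (F, G)⁺ = {B, F, G, H}.
The closure contains neither all of T1 = {B, C, F, G, H} nor all of T2 = {D, E, F, G}, so the common attributes are not a superkey of either fragment. The join is lossy.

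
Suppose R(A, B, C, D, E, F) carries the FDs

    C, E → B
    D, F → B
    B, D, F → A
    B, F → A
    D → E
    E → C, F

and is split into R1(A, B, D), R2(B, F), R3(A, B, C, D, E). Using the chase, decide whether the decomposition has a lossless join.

No

Chase test. Columns are A, B, C, D, E, F; row i has aⱼ where attribute j ∈ Ri, else bᵢⱼ.
Initial tableau (one row per fragment):
  row 1: a1 a2 b13 a4 b15 b16
  row 2: b21 a2 b23 b24 b25 a6
  row 3: a1 a2 a3 a4 a5 b36
Rows 1 and 3 agree on D; apply D→E and equate their E entries.
Rows 1 and 3 agree on E; apply E→C, F and equate their C, F entries.
No row becomes fully distinguished — the join is lossy.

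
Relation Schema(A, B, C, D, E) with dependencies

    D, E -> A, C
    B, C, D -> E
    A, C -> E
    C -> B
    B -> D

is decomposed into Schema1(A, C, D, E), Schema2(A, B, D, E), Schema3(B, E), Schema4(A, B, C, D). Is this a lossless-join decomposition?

Yes

Chase test. Columns are A, B, C, D, E; row i has aⱼ where attribute j ∈ Schemai, else bᵢⱼ.
Initial tableau (one row per fragment):
  row 1: a1 b12 a3 a4 a5
  row 2: a1 a2 b23 a4 a5
  row 3: b31 a2 b33 b34 a5
  row 4: a1 a2 a3 a4 b45
Rows 1 and 2 agree on D, E; apply D, E→A, C and equate their A, C entries.
Rows 2 and 4 agree on B, C, D; apply B, C, D→E and equate their E entries.
Rows 1 and 2 agree on C; apply C→B and equate their B entries.
Rows 1 and 3 agree on B; apply B→D and equate their D entries.
Rows 1 and 3 agree on D, E; apply D, E→A, C and equate their A, C entries.
Row 1 is now all distinguished symbols — the join is lossless.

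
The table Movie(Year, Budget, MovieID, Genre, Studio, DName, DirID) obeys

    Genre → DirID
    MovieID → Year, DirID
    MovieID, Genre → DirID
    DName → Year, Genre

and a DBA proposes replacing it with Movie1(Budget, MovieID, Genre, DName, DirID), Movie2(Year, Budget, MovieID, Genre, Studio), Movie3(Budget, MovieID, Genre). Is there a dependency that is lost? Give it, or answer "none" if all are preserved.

DName → Year, Genre

Check DName → Year, Genre: no single fragment contains all of {Year, Genre, DName}, and the restricted closure of {DName} across the fragments never reaches {Year, Genre}.
Genre → DirID is preserved.
MovieID → Year, DirID is preserved.
MovieID, Genre → DirID is preserved.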